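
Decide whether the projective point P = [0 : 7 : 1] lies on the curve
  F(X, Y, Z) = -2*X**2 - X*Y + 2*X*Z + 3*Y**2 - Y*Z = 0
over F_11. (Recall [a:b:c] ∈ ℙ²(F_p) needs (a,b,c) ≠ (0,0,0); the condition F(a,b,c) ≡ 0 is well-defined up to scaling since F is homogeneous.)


F(0,7,1) ≡ 8 (mod 11); P is NOT on the curve.

Evaluate F(0, 7, 1) term-by-term (mod 11).
  -2*X**2 ↦ -2·0·1·1 = 0
  -X*Y ↦ -1·0·7·1 = 0
  2*X*Z ↦ 2·0·1·1 = 0
  3*Y**2 ↦ 3·1·49·1 = 147
  -Y*Z ↦ -1·1·7·1 = -7
Sum: F(0, 7, 1) = (0) + (0) + (0) + (147) + (-7) = 140.
Reducing mod 11: 140 ≡ 8 (mod 11).
Since F(a, b, c) ≡ 8 ≠ 0 (mod 11), P does NOT lie on the curve.


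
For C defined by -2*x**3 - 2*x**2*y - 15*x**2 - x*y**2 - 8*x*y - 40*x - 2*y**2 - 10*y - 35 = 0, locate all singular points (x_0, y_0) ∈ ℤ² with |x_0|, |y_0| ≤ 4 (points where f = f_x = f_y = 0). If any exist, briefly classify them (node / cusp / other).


Singular points: {(-3, 2)}; classification: node.

Compute partial derivatives:
  f_x = -6*x**2 - 4*x*y - 30*x - y**2 - 8*y - 40.
  f_y = -2*x**2 - 2*x*y - 8*x - 4*y - 10.
Scan x_0 ∈ {−4, ..., 4}. For each x_0, f_y(x_0, y) is a polynomial in y; find its integer roots y ∈ {−4, ..., 4}, then test f_x and f at those candidates.
  x = -4: f_y(-4, y) = 4*y - 10; no integer root y with |y| ≤ 4.
  x = -3: f_y(-3, y) = 2*y - 4; vanishes at y ∈ {2}. (-3, 2): f_x = 0, f = 0 — SINGULAR.
  x = -2: f_y(-2, y) = -2; no integer root y with |y| ≤ 4.
  x = -1: f_y(-1, y) = -2*y - 4; vanishes at y ∈ {-2}. (-1, -2): f_x = -12 ≠ 0.
  x = 0: f_y(0, y) = -4*y - 10; no integer root y with |y| ≤ 4.
  x = 1: f_y(1, y) = -6*y - 20; no integer root y with |y| ≤ 4.
  x = 2: f_y(2, y) = -8*y - 34; no integer root y with |y| ≤ 4.
  x = 3: f_y(3, y) = -10*y - 52; no integer root y with |y| ≤ 4.
  x = 4: f_y(4, y) = -12*y - 74; no integer root y with |y| ≤ 4.
Only singular point on the grid: (-3, 2).
Classify: substitute x = -3 + u, y = 2 + v and expand: f = -2*u**3 - 2*u**2*v - u**2 - u*v**2 + v**2.
No constant or linear terms (consistent with a singular point). Quadratic part: -u**2 + v**2. Cubic part: -2*u**3 - 2*u**2*v - u*v**2.
The quadratic part v**2 - u**2 = (v − u)(v + u) splits into two distinct linear factors, so there are two distinct tangent lines y − 2 = ±(x − -3) — this is a node (ordinary double point).
Classification: node.


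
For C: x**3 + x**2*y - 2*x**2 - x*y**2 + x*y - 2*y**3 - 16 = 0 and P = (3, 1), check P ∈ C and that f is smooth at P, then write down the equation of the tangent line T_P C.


Tangent line at P: 21*x - 63 = 0.

Step 1: f(3, 1) = 0, so P lies on C.
Step 2: partial derivatives
  f_x(x, y) = 3*x**2 + 2*x*y - 4*x - y**2 + y, f_y(x, y) = x**2 - 2*x*y + x - 6*y**2.
  f_x(P) = 21, f_y(P) = 0 (gradient nonzero, so P is smooth).
Step 3: tangent line at P: 21·(x − 3) + 0·(y − 1) = 0.
Expanding: 21*x - 63 = 0.


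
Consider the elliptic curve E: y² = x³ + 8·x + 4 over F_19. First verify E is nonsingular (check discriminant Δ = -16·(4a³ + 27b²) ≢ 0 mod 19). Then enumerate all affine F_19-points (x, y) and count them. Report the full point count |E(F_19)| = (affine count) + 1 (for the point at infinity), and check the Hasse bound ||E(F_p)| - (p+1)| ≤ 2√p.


Affine points = {(0, 2), (0, 17), (2, 3), (2, 16), (3, 6), (3, 13), (4, 9), (4, 10), (5, 6), (5, 13), (7, 2), (7, 17), (9, 8), (9, 11), (10, 1), (10, 18), (11, 6), (11, 13), (12, 2), (12, 17), (13, 5), (13, 14)}; affine count = 22; |E(F_19)| = 23.

Discriminant check: Δ ∝ 4a³ + 27b² = 4·8³ + 27·4² = 4·512 + 27·16 ≡ 10 (mod 19). Nonzero ⇒ E is nonsingular.
For each x ∈ F_19, compute rhs = x³ + 8·x + 4 mod 19, then count y ∈ F_19 with y² ≡ rhs.
  x = 0: rhs = 4, matching y values: 2, 17 (2 points).
  x = 1: rhs = 13, matching y values: none (0 points).
  x = 2: rhs = 9, matching y values: 3, 16 (2 points).
  x = 3: rhs = 17, matching y values: 6, 13 (2 points).
  x = 4: rhs = 5, matching y values: 9, 10 (2 points).
  x = 5: rhs = 17, matching y values: 6, 13 (2 points).
  x = 6: rhs = 2, matching y values: none (0 points).
  x = 7: rhs = 4, matching y values: 2, 17 (2 points).
  x = 8: rhs = 10, matching y values: none (0 points).
  x = 9: rhs = 7, matching y values: 8, 11 (2 points).
  x = 10: rhs = 1, matching y values: 1, 18 (2 points).
  x = 11: rhs = 17, matching y values: 6, 13 (2 points).
  x = 12: rhs = 4, matching y values: 2, 17 (2 points).
  x = 13: rhs = 6, matching y values: 5, 14 (2 points).
  x = 14: rhs = 10, matching y values: none (0 points).
  x = 15: rhs = 3, matching y values: none (0 points).
  x = 16: rhs = 10, matching y values: none (0 points).
  x = 17: rhs = 18, matching y values: none (0 points).
  x = 18: rhs = 14, matching y values: none (0 points).
Total affine count: 22.
Full point count |E(F_19)| = 22 + 1 = 23.
Hasse bound: |23 − (19+1)| = |3| = 3 ≤ 2√19 ≈ 8.7178 ✓.


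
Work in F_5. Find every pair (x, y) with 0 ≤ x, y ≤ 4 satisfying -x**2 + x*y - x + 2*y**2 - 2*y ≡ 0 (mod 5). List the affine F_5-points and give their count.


Affine F_5-points: {(0, 0), (0, 1), (4, 0), (4, 4)}; count = 4.

For each of the 25 pairs (x, y) ∈ F_5², evaluate f(x, y) mod 5. Record the zeros.
  x = 0: [0↦0, 1↦0, 2↦4, 3↦2, 4↦4]  zeros at y ∈ {0, 1}
  x = 1: [0↦3, 1↦4, 2↦4, 3↦3, 4↦1]  zeros at y ∈ ∅
  x = 2: [0↦4, 1↦1, 2↦2, 3↦2, 4↦1]  zeros at y ∈ ∅
  x = 3: [0↦3, 1↦1, 2↦3, 3↦4, 4↦4]  zeros at y ∈ ∅
  x = 4: [0↦0, 1↦4, 2↦2, 3↦4, 4↦0]  zeros at y ∈ {0, 4}
Collecting zeros: affine points = {(0, 0), (0, 1), (4, 0), (4, 4)}.
Total count |C(F_5)_aff| = 4.


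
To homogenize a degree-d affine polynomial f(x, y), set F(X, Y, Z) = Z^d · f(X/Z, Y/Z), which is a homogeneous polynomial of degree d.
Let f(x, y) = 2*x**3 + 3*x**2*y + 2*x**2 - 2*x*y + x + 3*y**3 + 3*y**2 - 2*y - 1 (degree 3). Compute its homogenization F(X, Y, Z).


F(X, Y, Z) = 2*X**3 + 3*X**2*Y + 2*X**2*Z - 2*X*Y*Z + X*Z**2 + 3*Y**3 + 3*Y**2*Z - 2*Y*Z**2 - Z**3

deg(f) = 3.
Substitute x = X/Z, y = Y/Z into f, then multiply by Z^3.
  monomial 2·x^3·y^0 ↦ 2·X^3·Y^0·Z^0.
  monomial 3·x^2·y^1 ↦ 3·X^2·Y^1·Z^0.
  monomial 2·x^2·y^0 ↦ 2·X^2·Y^0·Z^1.
  monomial -2·x^1·y^1 ↦ -2·X^1·Y^1·Z^1.
  monomial 1·x^1·y^0 ↦ 1·X^1·Y^0·Z^2.
  monomial 3·x^0·y^3 ↦ 3·X^0·Y^3·Z^0.
  monomial 3·x^0·y^2 ↦ 3·X^0·Y^2·Z^1.
  monomial -2·x^0·y^1 ↦ -2·X^0·Y^1·Z^2.
  monomial -1·x^0·y^0 ↦ -1·X^0·Y^0·Z^3.
Collecting: F(X, Y, Z) = 2*X**3 + 3*X**2*Y + 2*X**2*Z - 2*X*Y*Z + X*Z**2 + 3*Y**3 + 3*Y**2*Z - 2*Y*Z**2 - Z**3.


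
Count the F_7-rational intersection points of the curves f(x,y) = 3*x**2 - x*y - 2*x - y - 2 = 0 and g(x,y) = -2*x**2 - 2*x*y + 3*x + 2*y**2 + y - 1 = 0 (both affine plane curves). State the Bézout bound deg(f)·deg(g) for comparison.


Common zeros: {(3, 3)}; count = 1; Bézout bound = 4.

deg(f) = 2, deg(g) = 2, so Bézout bound = 4.
Scan x ∈ F_7. For each x, list the y ∈ F_7 with f(x, y) ≡ 0 and those with g(x, y) ≡ 0 (mod 7); the common zeros in that column are the intersection.
  x = 0: f ≡ 0 at y ∈ {5}; g ≡ 0 at y ∈ {4, 6}; common: ∅.
  x = 1: f ≡ 0 at y ∈ {3}; g ≡ 0 at y ∈ {0, 4}; common: ∅.
  x = 2: f ≡ 0 at y ∈ {2}; g ≡ 0 at y ∈ ∅; common: ∅.
  x = 3: f ≡ 0 at y ∈ {3}; g ≡ 0 at y ∈ {3}; common: {3}.
  x = 4: f ≡ 0 at y ∈ {2}; g ≡ 0 at y ∈ {0}; common: ∅.
  x = 5: f ≡ 0 at y ∈ {0}; g ≡ 0 at y ∈ ∅; common: ∅.
  x = 6: f ≡ 0 at y ∈ ∅; g ≡ 0 at y ∈ {3, 6}; common: ∅.
Collecting: common zeros = {(3, 3)}, so the count is 1.
Comparison with the Bézout bound: 1 ≤ 4 = deg(f)·deg(g), as expected for curves with no common component (the affine F_7-count falls short of the bound because intersections may lie at infinity, over extension fields, or carry multiplicity).


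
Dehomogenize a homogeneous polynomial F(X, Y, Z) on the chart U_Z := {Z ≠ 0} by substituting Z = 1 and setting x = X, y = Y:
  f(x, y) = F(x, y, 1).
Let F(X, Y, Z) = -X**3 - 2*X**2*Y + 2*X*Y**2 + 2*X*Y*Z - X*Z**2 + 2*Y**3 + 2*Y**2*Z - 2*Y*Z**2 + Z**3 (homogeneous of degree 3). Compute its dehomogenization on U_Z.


f(x, y) = -x**3 - 2*x**2*y + 2*x*y**2 + 2*x*y - x + 2*y**3 + 2*y**2 - 2*y + 1

On U_Z we set Z = 1. Each monomial c·X^i·Y^j·Z^k in F becomes c·x^i·y^j·1^k = c·x^i·y^j.
Substituting Z = 1: F(X, Y, 1) = -x**3 - 2*x**2*y + 2*x*y**2 + 2*x*y - x + 2*y**3 + 2*y**2 - 2*y + 1.
Note: deg(f) ≤ deg(F) = 3; strict inequality happens when F is divisible by Z (lost terms).


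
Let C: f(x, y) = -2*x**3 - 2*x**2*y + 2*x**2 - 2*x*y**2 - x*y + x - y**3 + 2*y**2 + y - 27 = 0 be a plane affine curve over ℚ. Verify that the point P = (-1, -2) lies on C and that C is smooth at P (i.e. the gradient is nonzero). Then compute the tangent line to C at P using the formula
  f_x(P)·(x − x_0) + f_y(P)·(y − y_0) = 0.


Tangent line at P: -23*x - 28*y - 79 = 0.

Step 1: f(-1, -2) = 0, so P lies on C.
Step 2: partial derivatives
  f_x(x, y) = -6*x**2 - 4*x*y + 4*x - 2*y**2 - y + 1, f_y(x, y) = -2*x**2 - 4*x*y - x - 3*y**2 + 4*y + 1.
  f_x(P) = -23, f_y(P) = -28 (gradient nonzero, so P is smooth).
Step 3: tangent line at P: -23·(x − -1) + -28·(y − -2) = 0.
Expanding: -23*x - 28*y - 79 = 0.


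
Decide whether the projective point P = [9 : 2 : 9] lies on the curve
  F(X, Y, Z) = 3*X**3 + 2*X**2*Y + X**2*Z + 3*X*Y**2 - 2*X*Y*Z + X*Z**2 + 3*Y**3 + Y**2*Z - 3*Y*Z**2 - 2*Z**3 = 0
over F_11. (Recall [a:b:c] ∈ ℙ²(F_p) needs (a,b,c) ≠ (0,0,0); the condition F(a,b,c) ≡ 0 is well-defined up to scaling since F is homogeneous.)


F(9,2,9) ≡ 10 (mod 11); P is NOT on the curve.

Evaluate F(9, 2, 9) term-by-term (mod 11).
  3*X**3 ↦ 3·729·1·1 = 2187
  2*X**2*Y ↦ 2·81·2·1 = 324
  X**2*Z ↦ 1·81·1·9 = 729
  3*X*Y**2 ↦ 3·9·4·1 = 108
  -2*X*Y*Z ↦ -2·9·2·9 = -324
  X*Z**2 ↦ 1·9·1·81 = 729
  3*Y**3 ↦ 3·1·8·1 = 24
  Y**2*Z ↦ 1·1·4·9 = 36
  -3*Y*Z**2 ↦ -3·1·2·81 = -486
  -2*Z**3 ↦ -2·1·1·729 = -1458
Sum: F(9, 2, 9) = (2187) + (324) + (729) + (108) + (-324) + (729) + (24) + (36) + (-486) + (-1458) = 1869.
Reducing mod 11: 1869 ≡ 10 (mod 11).
Since F(a, b, c) ≡ 10 ≠ 0 (mod 11), P does NOT lie on the curve.


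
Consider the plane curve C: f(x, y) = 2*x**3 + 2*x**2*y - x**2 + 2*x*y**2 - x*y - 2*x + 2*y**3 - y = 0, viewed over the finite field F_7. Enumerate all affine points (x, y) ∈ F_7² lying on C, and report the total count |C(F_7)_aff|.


Affine F_7-points: {(0, 0), (0, 2), (0, 5), (3, 3), (5, 4), (6, 6)}; count = 6.

For each of the 49 pairs (x, y) ∈ F_7², evaluate f(x, y) mod 7. Record the zeros.
  x = 0: [0↦0, 1↦1, 2↦0, 3↦2, 4↦5, 5↦0, 6↦6]  zeros at y ∈ {0, 2, 5}
  x = 1: [0↦6, 1↦3, 2↦2, 3↦1, 4↦5, 5↦5, 6↦6]  zeros at y ∈ ∅
  x = 2: [0↦1, 1↦5, 2↦1, 3↦1, 4↦3, 5↦5, 6↦5]  zeros at y ∈ ∅
  x = 3: [0↦4, 1↦5, 2↦2, 3↦0, 4↦4, 5↦5, 6↦1]  zeros at y ∈ {3}
  x = 4: [0↦6, 1↦1, 2↦3, 3↦3, 4↦6, 5↦3, 6↦6]  zeros at y ∈ ∅
  x = 5: [0↦5, 1↦5, 2↦2, 3↦1, 4↦0, 5↦4, 6↦4]  zeros at y ∈ {4}
  x = 6: [0↦6, 1↦1, 2↦4, 3↦6, 4↦5, 5↦6, 6↦0]  zeros at y ∈ {6}
Collecting zeros: affine points = {(0, 0), (0, 2), (0, 5), (3, 3), (5, 4), (6, 6)}.
Total count |C(F_7)_aff| = 6.


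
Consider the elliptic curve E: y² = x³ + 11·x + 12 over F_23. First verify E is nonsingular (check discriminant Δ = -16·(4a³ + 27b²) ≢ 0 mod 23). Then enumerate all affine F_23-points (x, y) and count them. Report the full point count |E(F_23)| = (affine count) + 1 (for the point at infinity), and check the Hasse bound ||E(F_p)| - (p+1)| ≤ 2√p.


Affine points = {(0, 9), (0, 14), (1, 1), (1, 22), (3, 7), (3, 16), (5, 10), (5, 13), (6, 8), (6, 15), (7, 8), (7, 15), (9, 9), (9, 14), (10, 8), (10, 15), (12, 3), (12, 20), (13, 11), (13, 12), (14, 9), (14, 14), (16, 11), (16, 12), (17, 11), (17, 12), (18, 4), (18, 19), (22, 0)}; affine count = 29; |E(F_23)| = 30.

Discriminant check: Δ ∝ 4a³ + 27b² = 4·11³ + 27·12² = 4·1331 + 27·144 ≡ 12 (mod 23). Nonzero ⇒ E is nonsingular.
For each x ∈ F_23, compute rhs = x³ + 11·x + 12 mod 23, then count y ∈ F_23 with y² ≡ rhs.
  x = 0: rhs = 12, matching y values: 9, 14 (2 points).
  x = 1: rhs = 1, matching y values: 1, 22 (2 points).
  x = 2: rhs = 19, matching y values: none (0 points).
  x = 3: rhs = 3, matching y values: 7, 16 (2 points).
  x = 4: rhs = 5, matching y values: none (0 points).
  x = 5: rhs = 8, matching y values: 10, 13 (2 points).
  x = 6: rhs = 18, matching y values: 8, 15 (2 points).
  x = 7: rhs = 18, matching y values: 8, 15 (2 points).
  x = 8: rhs = 14, matching y values: none (0 points).
  x = 9: rhs = 12, matching y values: 9, 14 (2 points).
  x = 10: rhs = 18, matching y values: 8, 15 (2 points).
  x = 11: rhs = 15, matching y values: none (0 points).
  x = 12: rhs = 9, matching y values: 3, 20 (2 points).
  x = 13: rhs = 6, matching y values: 11, 12 (2 points).
  x = 14: rhs = 12, matching y values: 9, 14 (2 points).
  x = 15: rhs = 10, matching y values: none (0 points).
  x = 16: rhs = 6, matching y values: 11, 12 (2 points).
  x = 17: rhs = 6, matching y values: 11, 12 (2 points).
  x = 18: rhs = 16, matching y values: 4, 19 (2 points).
  x = 19: rhs = 19, matching y values: none (0 points).
  x = 20: rhs = 21, matching y values: none (0 points).
  x = 21: rhs = 5, matching y values: none (0 points).
  x = 22: rhs = 0, matching y values: 0 (1 points).
Total affine count: 29.
Full point count |E(F_23)| = 29 + 1 = 30.
Hasse bound: |30 − (23+1)| = |6| = 6 ≤ 2√23 ≈ 9.5917 ✓.


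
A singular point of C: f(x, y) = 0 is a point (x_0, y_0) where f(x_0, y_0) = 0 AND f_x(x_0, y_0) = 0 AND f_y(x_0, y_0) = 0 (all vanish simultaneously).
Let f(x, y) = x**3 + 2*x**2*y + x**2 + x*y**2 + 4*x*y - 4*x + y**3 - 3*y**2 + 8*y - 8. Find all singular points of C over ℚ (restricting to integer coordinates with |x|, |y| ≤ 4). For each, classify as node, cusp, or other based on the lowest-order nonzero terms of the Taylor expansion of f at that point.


Singular points: {(-2, 2)}; classification: node.

Compute partial derivatives:
  f_x = 3*x**2 + 4*x*y + 2*x + y**2 + 4*y - 4.
  f_y = 2*x**2 + 2*x*y + 4*x + 3*y**2 - 6*y + 8.
Scan x_0 ∈ {−4, ..., 4}. For each x_0, f_y(x_0, y) is a polynomial in y; find its integer roots y ∈ {−4, ..., 4}, then test f_x and f at those candidates.
  x = -4: f_y(-4, y) = 3*y**2 - 14*y + 24; no integer root y with |y| ≤ 4.
  x = -3: f_y(-3, y) = 3*y**2 - 12*y + 14; no integer root y with |y| ≤ 4.
  x = -2: f_y(-2, y) = 3*y**2 - 10*y + 8; vanishes at y ∈ {2}. (-2, 2): f_x = 0, f = 0 — SINGULAR.
  x = -1: f_y(-1, y) = 3*y**2 - 8*y + 6; no integer root y with |y| ≤ 4.
  x = 0: f_y(0, y) = 3*y**2 - 6*y + 8; no integer root y with |y| ≤ 4.
  x = 1: f_y(1, y) = 3*y**2 - 4*y + 14; no integer root y with |y| ≤ 4.
  x = 2: f_y(2, y) = 3*y**2 - 2*y + 24; no integer root y with |y| ≤ 4.
  x = 3: f_y(3, y) = 3*y**2 + 38; no integer root y with |y| ≤ 4.
  x = 4: f_y(4, y) = 3*y**2 + 2*y + 56; no integer root y with |y| ≤ 4.
Only singular point on the grid: (-2, 2).
Classify: substitute x = -2 + u, y = 2 + v and expand: f = u**3 + 2*u**2*v - u**2 + u*v**2 + v**3 + v**2.
No constant or linear terms (consistent with a singular point). Quadratic part: -u**2 + v**2. Cubic part: u**3 + 2*u**2*v + u*v**2 + v**3.
The quadratic part v**2 - u**2 = (v − u)(v + u) splits into two distinct linear factors, so there are two distinct tangent lines y − 2 = ±(x − -2) — this is a node (ordinary double point).
Classification: node.


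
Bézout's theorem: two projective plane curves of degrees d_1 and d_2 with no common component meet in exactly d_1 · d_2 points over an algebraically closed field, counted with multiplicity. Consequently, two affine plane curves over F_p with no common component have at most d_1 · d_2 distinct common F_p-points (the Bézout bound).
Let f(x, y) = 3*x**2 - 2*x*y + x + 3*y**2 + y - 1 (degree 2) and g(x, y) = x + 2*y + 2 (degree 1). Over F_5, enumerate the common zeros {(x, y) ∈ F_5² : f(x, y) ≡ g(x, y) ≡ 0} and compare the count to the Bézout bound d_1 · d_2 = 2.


Common zeros: {(1, 1)}; count = 1; Bézout bound = 2.

deg(f) = 2, deg(g) = 1, so Bézout bound = 2.
Scan x ∈ F_5. For each x, list the y ∈ F_5 with f(x, y) ≡ 0 and those with g(x, y) ≡ 0 (mod 5); the common zeros in that column are the intersection.
  x = 0: f ≡ 0 at y ∈ ∅; g ≡ 0 at y ∈ {4}; common: ∅.
  x = 1: f ≡ 0 at y ∈ {1}; g ≡ 0 at y ∈ {1}; common: {1}.
  x = 2: f ≡ 0 at y ∈ ∅; g ≡ 0 at y ∈ {3}; common: ∅.
  x = 3: f ≡ 0 at y ∈ ∅; g ≡ 0 at y ∈ {0}; common: ∅.
  x = 4: f ≡ 0 at y ∈ ∅; g ≡ 0 at y ∈ {2}; common: ∅.
Collecting: common zeros = {(1, 1)}, so the count is 1.
Comparison with the Bézout bound: 1 ≤ 2 = deg(f)·deg(g), as expected for curves with no common component (the affine F_5-count falls short of the bound because intersections may lie at infinity, over extension fields, or carry multiplicity).


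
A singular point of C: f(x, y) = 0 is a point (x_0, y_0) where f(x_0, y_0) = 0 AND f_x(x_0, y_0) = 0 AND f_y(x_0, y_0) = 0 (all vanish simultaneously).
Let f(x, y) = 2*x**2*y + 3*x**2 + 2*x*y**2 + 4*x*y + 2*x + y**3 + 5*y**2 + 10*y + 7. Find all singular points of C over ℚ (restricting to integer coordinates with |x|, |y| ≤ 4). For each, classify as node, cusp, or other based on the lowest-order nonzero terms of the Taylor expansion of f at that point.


Singular points: {(1, -2)}; classification: node.

Compute partial derivatives:
  f_x = 4*x*y + 6*x + 2*y**2 + 4*y + 2.
  f_y = 2*x**2 + 4*x*y + 4*x + 3*y**2 + 10*y + 10.
Scan x_0 ∈ {−4, ..., 4}. For each x_0, f_y(x_0, y) is a polynomial in y; find its integer roots y ∈ {−4, ..., 4}, then test f_x and f at those candidates.
  x = -4: f_y(-4, y) = 3*y**2 - 6*y + 26; no integer root y with |y| ≤ 4.
  x = -3: f_y(-3, y) = 3*y**2 - 2*y + 16; no integer root y with |y| ≤ 4.
  x = -2: f_y(-2, y) = 3*y**2 + 2*y + 10; no integer root y with |y| ≤ 4.
  x = -1: f_y(-1, y) = 3*y**2 + 6*y + 8; no integer root y with |y| ≤ 4.
  x = 0: f_y(0, y) = 3*y**2 + 10*y + 10; no integer root y with |y| ≤ 4.
  x = 1: f_y(1, y) = 3*y**2 + 14*y + 16; vanishes at y ∈ {-2}. (1, -2): f_x = 0, f = 0 — SINGULAR.
  x = 2: f_y(2, y) = 3*y**2 + 18*y + 26; no integer root y with |y| ≤ 4.
  x = 3: f_y(3, y) = 3*y**2 + 22*y + 40; vanishes at y ∈ {-4}. (3, -4): f_x = -12 ≠ 0.
  x = 4: f_y(4, y) = 3*y**2 + 26*y + 58; no integer root y with |y| ≤ 4.
Only singular point on the grid: (1, -2).
Classify: substitute x = 1 + u, y = -2 + v and expand: f = 2*u**2*v - u**2 + 2*u*v**2 + v**3 + v**2.
No constant or linear terms (consistent with a singular point). Quadratic part: -u**2 + v**2. Cubic part: 2*u**2*v + 2*u*v**2 + v**3.
The quadratic part v**2 - u**2 = (v − u)(v + u) splits into two distinct linear factors, so there are two distinct tangent lines y − -2 = ±(x − 1) — this is a node (ordinary double point).
Classification: node.


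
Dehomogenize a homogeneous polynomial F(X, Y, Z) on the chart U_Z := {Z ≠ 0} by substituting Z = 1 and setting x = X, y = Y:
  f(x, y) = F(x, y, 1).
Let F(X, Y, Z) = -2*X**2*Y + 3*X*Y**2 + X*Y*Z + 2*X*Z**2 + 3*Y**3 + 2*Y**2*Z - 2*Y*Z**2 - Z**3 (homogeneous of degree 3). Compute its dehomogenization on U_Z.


f(x, y) = -2*x**2*y + 3*x*y**2 + x*y + 2*x + 3*y**3 + 2*y**2 - 2*y - 1

On U_Z we set Z = 1. Each monomial c·X^i·Y^j·Z^k in F becomes c·x^i·y^j·1^k = c·x^i·y^j.
Substituting Z = 1: F(X, Y, 1) = -2*x**2*y + 3*x*y**2 + x*y + 2*x + 3*y**3 + 2*y**2 - 2*y - 1.
Note: deg(f) ≤ deg(F) = 3; strict inequality happens when F is divisible by Z (lost terms).


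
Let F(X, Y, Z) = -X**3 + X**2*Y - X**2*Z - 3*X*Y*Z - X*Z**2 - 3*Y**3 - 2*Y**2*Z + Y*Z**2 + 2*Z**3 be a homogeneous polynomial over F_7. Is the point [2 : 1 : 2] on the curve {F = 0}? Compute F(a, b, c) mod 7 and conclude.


F(2,1,2) ≡ 2 (mod 7); P is NOT on the curve.

Evaluate F(2, 1, 2) term-by-term (mod 7).
  -X**3 ↦ -1·8·1·1 = -8
  X**2*Y ↦ 1·4·1·1 = 4
  -X**2*Z ↦ -1·4·1·2 = -8
  -3*X*Y*Z ↦ -3·2·1·2 = -12
  -X*Z**2 ↦ -1·2·1·4 = -8
  -3*Y**3 ↦ -3·1·1·1 = -3
  -2*Y**2*Z ↦ -2·1·1·2 = -4
  Y*Z**2 ↦ 1·1·1·4 = 4
  2*Z**3 ↦ 2·1·1·8 = 16
Sum: F(2, 1, 2) = (-8) + (4) + (-8) + (-12) + (-8) + (-3) + (-4) + (4) + (16) = -19.
Reducing mod 7: -19 ≡ 2 (mod 7).
Since F(a, b, c) ≡ 2 ≠ 0 (mod 7), P does NOT lie on the curve.


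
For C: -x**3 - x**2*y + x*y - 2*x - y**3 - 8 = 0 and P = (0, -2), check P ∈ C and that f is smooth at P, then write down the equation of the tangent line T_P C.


Tangent line at P: -4*x - 12*y - 24 = 0.

Step 1: f(0, -2) = 0, so P lies on C.
Step 2: partial derivatives
  f_x(x, y) = -3*x**2 - 2*x*y + y - 2, f_y(x, y) = -x**2 + x - 3*y**2.
  f_x(P) = -4, f_y(P) = -12 (gradient nonzero, so P is smooth).
Step 3: tangent line at P: -4·(x − 0) + -12·(y − -2) = 0.
Expanding: -4*x - 12*y - 24 = 0.


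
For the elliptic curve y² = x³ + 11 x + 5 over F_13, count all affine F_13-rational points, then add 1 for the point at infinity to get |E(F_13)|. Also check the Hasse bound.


Affine points = {(1, 2), (1, 11), (2, 3), (2, 10), (3, 0), (4, 3), (4, 10), (5, 4), (5, 9), (6, 1), (6, 12), (7, 3), (7, 10), (9, 1), (9, 12), (10, 6), (10, 7), (11, 1), (11, 12)}; affine count = 19; |E(F_13)| = 20.

Discriminant check: Δ ∝ 4a³ + 27b² = 4·11³ + 27·5² = 4·1331 + 27·25 ≡ 6 (mod 13). Nonzero ⇒ E is nonsingular.
For each x ∈ F_13, compute rhs = x³ + 11·x + 5 mod 13, then count y ∈ F_13 with y² ≡ rhs.
  x = 0: rhs = 5, matching y values: none (0 points).
  x = 1: rhs = 4, matching y values: 2, 11 (2 points).
  x = 2: rhs = 9, matching y values: 3, 10 (2 points).
  x = 3: rhs = 0, matching y values: 0 (1 points).
  x = 4: rhs = 9, matching y values: 3, 10 (2 points).
  x = 5: rhs = 3, matching y values: 4, 9 (2 points).
  x = 6: rhs = 1, matching y values: 1, 12 (2 points).
  x = 7: rhs = 9, matching y values: 3, 10 (2 points).
  x = 8: rhs = 7, matching y values: none (0 points).
  x = 9: rhs = 1, matching y values: 1, 12 (2 points).
  x = 10: rhs = 10, matching y values: 6, 7 (2 points).
  x = 11: rhs = 1, matching y values: 1, 12 (2 points).
  x = 12: rhs = 6, matching y values: none (0 points).
Total affine count: 19.
Full point count |E(F_13)| = 19 + 1 = 20.
Hasse bound: |20 − (13+1)| = |6| = 6 ≤ 2√13 ≈ 7.2111 ✓.


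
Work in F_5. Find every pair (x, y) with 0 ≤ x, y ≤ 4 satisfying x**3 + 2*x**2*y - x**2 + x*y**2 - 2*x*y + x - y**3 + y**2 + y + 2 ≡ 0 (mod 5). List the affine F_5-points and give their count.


Affine F_5-points: {(0, 2), (1, 1), (1, 2), (1, 4), (2, 1), (3, 4), (4, 4)}; count = 7.

For each of the 25 pairs (x, y) ∈ F_5², evaluate f(x, y) mod 5. Record the zeros.
  x = 0: [0↦2, 1↦3, 2↦0, 3↦2, 4↦3]  zeros at y ∈ {2}
  x = 1: [0↦3, 1↦0, 2↦0, 3↦2, 4↦0]  zeros at y ∈ {1, 2, 4}
  x = 2: [0↦3, 1↦0, 2↦2, 3↦3, 4↦2]  zeros at y ∈ {1}
  x = 3: [0↦3, 1↦4, 2↦2, 3↦1, 4↦0]  zeros at y ∈ {4}
  x = 4: [0↦4, 1↦3, 2↦1, 3↦2, 4↦0]  zeros at y ∈ {4}
Collecting zeros: affine points = {(0, 2), (1, 1), (1, 2), (1, 4), (2, 1), (3, 4), (4, 4)}.
Total count |C(F_5)_aff| = 7.


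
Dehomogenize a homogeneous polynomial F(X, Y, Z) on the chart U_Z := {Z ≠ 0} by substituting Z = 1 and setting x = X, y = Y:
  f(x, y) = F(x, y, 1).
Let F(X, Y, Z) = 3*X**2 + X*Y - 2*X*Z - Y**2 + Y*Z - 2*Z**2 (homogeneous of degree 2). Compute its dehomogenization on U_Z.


f(x, y) = 3*x**2 + x*y - 2*x - y**2 + y - 2

On U_Z we set Z = 1. Each monomial c·X^i·Y^j·Z^k in F becomes c·x^i·y^j·1^k = c·x^i·y^j.
Substituting Z = 1: F(X, Y, 1) = 3*x**2 + x*y - 2*x - y**2 + y - 2.
Note: deg(f) ≤ deg(F) = 2; strict inequality happens when F is divisible by Z (lost terms).


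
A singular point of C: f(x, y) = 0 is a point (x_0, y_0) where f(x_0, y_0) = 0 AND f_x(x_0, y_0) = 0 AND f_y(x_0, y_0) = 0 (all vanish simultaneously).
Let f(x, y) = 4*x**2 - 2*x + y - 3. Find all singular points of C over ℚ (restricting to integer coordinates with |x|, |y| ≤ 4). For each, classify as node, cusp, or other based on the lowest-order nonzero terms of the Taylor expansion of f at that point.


No singular points in the scanned grid; C is smooth there.

Compute partial derivatives:
  f_x = 8*x - 2.
  f_y = 1.
f_y = 1 is a nonzero constant, so f_y never vanishes: no point (x, y) can satisfy f = f_x = f_y = 0. In particular no (x, y) ∈ {−4, ..., 4}² is singular; the curve is smooth.


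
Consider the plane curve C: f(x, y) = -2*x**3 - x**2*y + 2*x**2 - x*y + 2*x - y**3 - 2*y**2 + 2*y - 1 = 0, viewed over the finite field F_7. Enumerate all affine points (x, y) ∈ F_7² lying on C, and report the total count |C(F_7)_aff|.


Affine F_7-points: {(1, 6), (5, 4), (6, 1)}; count = 3.

For each of the 49 pairs (x, y) ∈ F_7², evaluate f(x, y) mod 7. Record the zeros.
  x = 0: [0↦6, 1↦5, 2↦1, 3↦2, 4↦2, 5↦2, 6↦3]  zeros at y ∈ ∅
  x = 1: [0↦1, 1↦5, 2↦6, 3↦5, 4↦3, 5↦1, 6↦0]  zeros at y ∈ {6}
  x = 2: [0↦2, 1↦2, 2↦6, 3↦1, 4↦2, 5↦3, 6↦5]  zeros at y ∈ ∅
  x = 3: [0↦4, 1↦5, 2↦3, 3↦6, 4↦1, 5↦3, 6↦6]  zeros at y ∈ ∅
  x = 4: [0↦2, 1↦2, 2↦6, 3↦1, 4↦2, 5↦3, 6↦5]  zeros at y ∈ ∅
  x = 5: [0↦5, 1↦2, 2↦3, 3↦2, 4↦0, 5↦5, 6↦4]  zeros at y ∈ {4}
  x = 6: [0↦1, 1↦0, 2↦3, 3↦4, 4↦4, 5↦4, 6↦5]  zeros at y ∈ {1}
Collecting zeros: affine points = {(1, 6), (5, 4), (6, 1)}.
Total count |C(F_7)_aff| = 3.


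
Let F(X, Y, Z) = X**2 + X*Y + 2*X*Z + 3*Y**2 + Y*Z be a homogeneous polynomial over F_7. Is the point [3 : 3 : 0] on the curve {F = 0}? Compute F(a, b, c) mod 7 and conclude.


F(3,3,0) ≡ 3 (mod 7); P is NOT on the curve.

Evaluate F(3, 3, 0) term-by-term (mod 7).
  X**2 ↦ 1·9·1·1 = 9
  X*Y ↦ 1·3·3·1 = 9
  2*X*Z ↦ 2·3·1·0 = 0
  3*Y**2 ↦ 3·1·9·1 = 27
  Y*Z ↦ 1·1·3·0 = 0
Sum: F(3, 3, 0) = (9) + (9) + (0) + (27) + (0) = 45.
Reducing mod 7: 45 ≡ 3 (mod 7).
Since F(a, b, c) ≡ 3 ≠ 0 (mod 7), P does NOT lie on the curve.


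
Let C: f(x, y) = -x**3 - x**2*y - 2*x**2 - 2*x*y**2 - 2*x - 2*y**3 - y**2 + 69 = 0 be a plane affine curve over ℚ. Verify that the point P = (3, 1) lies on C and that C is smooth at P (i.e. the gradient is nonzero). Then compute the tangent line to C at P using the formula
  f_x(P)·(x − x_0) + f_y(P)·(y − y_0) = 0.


Tangent line at P: -49*x - 29*y + 176 = 0.

Step 1: f(3, 1) = 0, so P lies on C.
Step 2: partial derivatives
  f_x(x, y) = -3*x**2 - 2*x*y - 4*x - 2*y**2 - 2, f_y(x, y) = -x**2 - 4*x*y - 6*y**2 - 2*y.
  f_x(P) = -49, f_y(P) = -29 (gradient nonzero, so P is smooth).
Step 3: tangent line at P: -49·(x − 3) + -29·(y − 1) = 0.
Expanding: -49*x - 29*y + 176 = 0.


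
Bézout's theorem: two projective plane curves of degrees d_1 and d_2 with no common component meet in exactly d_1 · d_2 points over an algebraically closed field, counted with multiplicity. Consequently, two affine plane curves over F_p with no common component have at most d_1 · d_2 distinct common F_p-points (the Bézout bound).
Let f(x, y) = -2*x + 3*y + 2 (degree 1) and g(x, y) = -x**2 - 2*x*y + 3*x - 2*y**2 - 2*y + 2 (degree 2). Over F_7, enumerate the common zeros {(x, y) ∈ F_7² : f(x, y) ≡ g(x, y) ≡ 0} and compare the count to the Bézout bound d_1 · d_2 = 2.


Common zeros: ∅; count = 0; Bézout bound = 2.

deg(f) = 1, deg(g) = 2, so Bézout bound = 2.
Scan x ∈ F_7. For each x, list the y ∈ F_7 with f(x, y) ≡ 0 and those with g(x, y) ≡ 0 (mod 7); the common zeros in that column are the intersection.
  x = 0: f ≡ 0 at y ∈ {4}; g ≡ 0 at y ∈ ∅; common: ∅.
  x = 1: f ≡ 0 at y ∈ {0}; g ≡ 0 at y ∈ ∅; common: ∅.
  x = 2: f ≡ 0 at y ∈ {3}; g ≡ 0 at y ∈ ∅; common: ∅.
  x = 3: f ≡ 0 at y ∈ {6}; g ≡ 0 at y ∈ ∅; common: ∅.
  x = 4: f ≡ 0 at y ∈ {2}; g ≡ 0 at y ∈ {1}; common: ∅.
  x = 5: f ≡ 0 at y ∈ {5}; g ≡ 0 at y ∈ ∅; common: ∅.
  x = 6: f ≡ 0 at y ∈ {1}; g ≡ 0 at y ∈ ∅; common: ∅.
Collecting: common zeros = ∅, so the count is 0.
Comparison with the Bézout bound: 0 ≤ 2 = deg(f)·deg(g), as expected for curves with no common component (the affine F_7-count falls short of the bound because intersections may lie at infinity, over extension fields, or carry multiplicity).


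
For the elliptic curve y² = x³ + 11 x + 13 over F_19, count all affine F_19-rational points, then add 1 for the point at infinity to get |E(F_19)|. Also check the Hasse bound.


Affine points = {(1, 5), (1, 14), (2, 9), (2, 10), (3, 4), (3, 15), (4, 8), (4, 11), (8, 9), (8, 10), (9, 9), (9, 10), (12, 7), (12, 12), (13, 4), (13, 15), (14, 2), (14, 17), (15, 0), (18, 1), (18, 18)}; affine count = 21; |E(F_19)| = 22.

Discriminant check: Δ ∝ 4a³ + 27b² = 4·11³ + 27·13² = 4·1331 + 27·169 ≡ 7 (mod 19). Nonzero ⇒ E is nonsingular.
For each x ∈ F_19, compute rhs = x³ + 11·x + 13 mod 19, then count y ∈ F_19 with y² ≡ rhs.
  x = 0: rhs = 13, matching y values: none (0 points).
  x = 1: rhs = 6, matching y values: 5, 14 (2 points).
  x = 2: rhs = 5, matching y values: 9, 10 (2 points).
  x = 3: rhs = 16, matching y values: 4, 15 (2 points).
  x = 4: rhs = 7, matching y values: 8, 11 (2 points).
  x = 5: rhs = 3, matching y values: none (0 points).
  x = 6: rhs = 10, matching y values: none (0 points).
  x = 7: rhs = 15, matching y values: none (0 points).
  x = 8: rhs = 5, matching y values: 9, 10 (2 points).
  x = 9: rhs = 5, matching y values: 9, 10 (2 points).
  x = 10: rhs = 2, matching y values: none (0 points).
  x = 11: rhs = 2, matching y values: none (0 points).
  x = 12: rhs = 11, matching y values: 7, 12 (2 points).
  x = 13: rhs = 16, matching y values: 4, 15 (2 points).
  x = 14: rhs = 4, matching y values: 2, 17 (2 points).
  x = 15: rhs = 0, matching y values: 0 (1 points).
  x = 16: rhs = 10, matching y values: none (0 points).
  x = 17: rhs = 2, matching y values: none (0 points).
  x = 18: rhs = 1, matching y values: 1, 18 (2 points).
Total affine count: 21.
Full point count |E(F_19)| = 21 + 1 = 22.
Hasse bound: |22 − (19+1)| = |2| = 2 ≤ 2√19 ≈ 8.7178 ✓.


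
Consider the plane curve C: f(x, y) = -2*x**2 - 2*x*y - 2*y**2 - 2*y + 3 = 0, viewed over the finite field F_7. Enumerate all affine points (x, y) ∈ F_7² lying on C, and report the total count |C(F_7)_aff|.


Affine F_7-points: {(0, 3), (3, 5), (4, 3), (4, 6), (6, 2), (6, 5)}; count = 6.

For each of the 49 pairs (x, y) ∈ F_7², evaluate f(x, y) mod 7. Record the zeros.
  x = 0: [0↦3, 1↦6, 2↦5, 3↦0, 4↦5, 5↦6, 6↦3]  zeros at y ∈ {3}
  x = 1: [0↦1, 1↦2, 2↦6, 3↦6, 4↦2, 5↦1, 6↦3]  zeros at y ∈ ∅
  x = 2: [0↦2, 1↦1, 2↦3, 3↦1, 4↦2, 5↦6, 6↦6]  zeros at y ∈ ∅
  x = 3: [0↦6, 1↦3, 2↦3, 3↦6, 4↦5, 5↦0, 6↦5]  zeros at y ∈ {5}
  x = 4: [0↦6, 1↦1, 2↦6, 3↦0, 4↦4, 5↦4, 6↦0]  zeros at y ∈ {3, 6}
  x = 5: [0↦2, 1↦2, 2↦5, 3↦4, 4↦6, 5↦4, 6↦5]  zeros at y ∈ ∅
  x = 6: [0↦1, 1↦6, 2↦0, 3↦4, 4↦4, 5↦0, 6↦6]  zeros at y ∈ {2, 5}
Collecting zeros: affine points = {(0, 3), (3, 5), (4, 3), (4, 6), (6, 2), (6, 5)}.
Total count |C(F_7)_aff| = 6.


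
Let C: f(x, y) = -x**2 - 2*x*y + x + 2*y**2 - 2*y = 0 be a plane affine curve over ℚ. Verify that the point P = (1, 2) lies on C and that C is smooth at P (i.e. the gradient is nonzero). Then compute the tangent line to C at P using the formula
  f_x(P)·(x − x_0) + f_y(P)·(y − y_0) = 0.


Tangent line at P: -5*x + 4*y - 3 = 0.

Step 1: f(1, 2) = 0, so P lies on C.
Step 2: partial derivatives
  f_x(x, y) = -2*x - 2*y + 1, f_y(x, y) = -2*x + 4*y - 2.
  f_x(P) = -5, f_y(P) = 4 (gradient nonzero, so P is smooth).
Step 3: tangent line at P: -5·(x − 1) + 4·(y − 2) = 0.
Expanding: -5*x + 4*y - 3 = 0.


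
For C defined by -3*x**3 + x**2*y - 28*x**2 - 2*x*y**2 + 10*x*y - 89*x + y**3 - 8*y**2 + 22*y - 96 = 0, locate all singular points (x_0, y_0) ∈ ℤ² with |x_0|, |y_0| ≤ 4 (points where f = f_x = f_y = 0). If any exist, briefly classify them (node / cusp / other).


Singular points: {(-3, 1)}; classification: cusp.

Compute partial derivatives:
  f_x = -9*x**2 + 2*x*y - 56*x - 2*y**2 + 10*y - 89.
  f_y = x**2 - 4*x*y + 10*x + 3*y**2 - 16*y + 22.
Scan x_0 ∈ {−4, ..., 4}. For each x_0, f_y(x_0, y) is a polynomial in y; find its integer roots y ∈ {−4, ..., 4}, then test f_x and f at those candidates.
  x = -4: f_y(-4, y) = 3*y**2 - 2; no integer root y with |y| ≤ 4.
  x = -3: f_y(-3, y) = 3*y**2 - 4*y + 1; vanishes at y ∈ {1}. (-3, 1): f_x = 0, f = 0 — SINGULAR.
  x = -2: f_y(-2, y) = 3*y**2 - 8*y + 6; no integer root y with |y| ≤ 4.
  x = -1: f_y(-1, y) = 3*y**2 - 12*y + 13; no integer root y with |y| ≤ 4.
  x = 0: f_y(0, y) = 3*y**2 - 16*y + 22; no integer root y with |y| ≤ 4.
  x = 1: f_y(1, y) = 3*y**2 - 20*y + 33; vanishes at y ∈ {3}. (1, 3): f_x = -136 ≠ 0.
  x = 2: f_y(2, y) = 3*y**2 - 24*y + 46; no integer root y with |y| ≤ 4.
  x = 3: f_y(3, y) = 3*y**2 - 28*y + 61; no integer root y with |y| ≤ 4.
  x = 4: f_y(4, y) = 3*y**2 - 32*y + 78; no integer root y with |y| ≤ 4.
Only singular point on the grid: (-3, 1).
Classify: substitute x = -3 + u, y = 1 + v and expand: f = -3*u**3 + u**2*v - 2*u*v**2 + v**3 + v**2.
No constant or linear terms (consistent with a singular point). Quadratic part: v**2. Cubic part: -3*u**3 + u**2*v - 2*u*v**2 + v**3.
The quadratic part v**2 is a perfect square, so there is a single (double) tangent line v = 0, i.e. y = 1. Restricting the cubic part to that line (v = 0) leaves -3*u**3 ≠ 0, so f is not divisible by v and the branch is v² ≈ 3*u**3 to lowest order — this is a cusp.
Classification: cusp.


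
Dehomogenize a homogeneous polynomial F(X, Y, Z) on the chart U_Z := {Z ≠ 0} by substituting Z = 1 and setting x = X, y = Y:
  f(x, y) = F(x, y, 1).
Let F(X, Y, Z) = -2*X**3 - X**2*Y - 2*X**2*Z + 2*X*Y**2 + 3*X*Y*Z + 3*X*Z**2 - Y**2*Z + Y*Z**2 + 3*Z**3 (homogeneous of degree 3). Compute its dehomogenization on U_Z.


f(x, y) = -2*x**3 - x**2*y - 2*x**2 + 2*x*y**2 + 3*x*y + 3*x - y**2 + y + 3

On U_Z we set Z = 1. Each monomial c·X^i·Y^j·Z^k in F becomes c·x^i·y^j·1^k = c·x^i·y^j.
Substituting Z = 1: F(X, Y, 1) = -2*x**3 - x**2*y - 2*x**2 + 2*x*y**2 + 3*x*y + 3*x - y**2 + y + 3.
Note: deg(f) ≤ deg(F) = 3; strict inequality happens when F is divisible by Z (lost terms).


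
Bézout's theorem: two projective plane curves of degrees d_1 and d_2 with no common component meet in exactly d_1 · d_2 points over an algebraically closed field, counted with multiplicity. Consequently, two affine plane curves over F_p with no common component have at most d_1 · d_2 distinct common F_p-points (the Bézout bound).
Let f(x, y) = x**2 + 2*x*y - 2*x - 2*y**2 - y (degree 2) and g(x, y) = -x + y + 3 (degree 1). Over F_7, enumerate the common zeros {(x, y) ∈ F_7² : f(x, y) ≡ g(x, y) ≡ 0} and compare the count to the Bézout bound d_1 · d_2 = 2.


Common zeros: ∅; count = 0; Bézout bound = 2.

deg(f) = 2, deg(g) = 1, so Bézout bound = 2.
Scan x ∈ F_7. For each x, list the y ∈ F_7 with f(x, y) ≡ 0 and those with g(x, y) ≡ 0 (mod 7); the common zeros in that column are the intersection.
  x = 0: f ≡ 0 at y ∈ {0, 3}; g ≡ 0 at y ∈ {4}; common: ∅.
  x = 1: f ≡ 0 at y ∈ {2}; g ≡ 0 at y ∈ {5}; common: ∅.
  x = 2: f ≡ 0 at y ∈ {0, 5}; g ≡ 0 at y ∈ {6}; common: ∅.
  x = 3: f ≡ 0 at y ∈ {3}; g ≡ 0 at y ∈ {0}; common: ∅.
  x = 4: f ≡ 0 at y ∈ {2, 5}; g ≡ 0 at y ∈ {1}; common: ∅.
  x = 5: f ≡ 0 at y ∈ ∅; g ≡ 0 at y ∈ {2}; common: ∅.
  x = 6: f ≡ 0 at y ∈ ∅; g ≡ 0 at y ∈ {3}; common: ∅.
Collecting: common zeros = ∅, so the count is 0.
Comparison with the Bézout bound: 0 ≤ 2 = deg(f)·deg(g), as expected for curves with no common component (the affine F_7-count falls short of the bound because intersections may lie at infinity, over extension fields, or carry multiplicity).


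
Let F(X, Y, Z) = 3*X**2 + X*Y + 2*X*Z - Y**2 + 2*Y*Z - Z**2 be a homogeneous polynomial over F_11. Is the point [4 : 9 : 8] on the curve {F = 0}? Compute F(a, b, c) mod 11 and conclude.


F(4,9,8) ≡ 4 (mod 11); P is NOT on the curve.

Evaluate F(4, 9, 8) term-by-term (mod 11).
  3*X**2 ↦ 3·16·1·1 = 48
  X*Y ↦ 1·4·9·1 = 36
  2*X*Z ↦ 2·4·1·8 = 64
  -Y**2 ↦ -1·1·81·1 = -81
  2*Y*Z ↦ 2·1·9·8 = 144
  -Z**2 ↦ -1·1·1·64 = -64
Sum: F(4, 9, 8) = (48) + (36) + (64) + (-81) + (144) + (-64) = 147.
Reducing mod 11: 147 ≡ 4 (mod 11).
Since F(a, b, c) ≡ 4 ≠ 0 (mod 11), P does NOT lie on the curve.


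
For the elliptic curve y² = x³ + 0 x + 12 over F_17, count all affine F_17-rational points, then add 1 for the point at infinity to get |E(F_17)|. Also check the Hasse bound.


Affine points = {(1, 8), (1, 9), (4, 5), (4, 12), (5, 1), (5, 16), (7, 7), (7, 10), (10, 3), (10, 14), (11, 0), (13, 4), (13, 13), (14, 6), (14, 11), (15, 2), (15, 15)}; affine count = 17; |E(F_17)| = 18.

Discriminant check: Δ ∝ 4a³ + 27b² = 4·0³ + 27·12² = 4·0 + 27·144 ≡ 12 (mod 17). Nonzero ⇒ E is nonsingular.
For each x ∈ F_17, compute rhs = x³ + 0·x + 12 mod 17, then count y ∈ F_17 with y² ≡ rhs.
  x = 0: rhs = 12, matching y values: none (0 points).
  x = 1: rhs = 13, matching y values: 8, 9 (2 points).
  x = 2: rhs = 3, matching y values: none (0 points).
  x = 3: rhs = 5, matching y values: none (0 points).
  x = 4: rhs = 8, matching y values: 5, 12 (2 points).
  x = 5: rhs = 1, matching y values: 1, 16 (2 points).
  x = 6: rhs = 7, matching y values: none (0 points).
  x = 7: rhs = 15, matching y values: 7, 10 (2 points).
  x = 8: rhs = 14, matching y values: none (0 points).
  x = 9: rhs = 10, matching y values: none (0 points).
  x = 10: rhs = 9, matching y values: 3, 14 (2 points).
  x = 11: rhs = 0, matching y values: 0 (1 points).
  x = 12: rhs = 6, matching y values: none (0 points).
  x = 13: rhs = 16, matching y values: 4, 13 (2 points).
  x = 14: rhs = 2, matching y values: 6, 11 (2 points).
  x = 15: rhs = 4, matching y values: 2, 15 (2 points).
  x = 16: rhs = 11, matching y values: none (0 points).
Total affine count: 17.
Full point count |E(F_17)| = 17 + 1 = 18.
Hasse bound: |18 − (17+1)| = |0| = 0 ≤ 2√17 ≈ 8.2462 ✓.


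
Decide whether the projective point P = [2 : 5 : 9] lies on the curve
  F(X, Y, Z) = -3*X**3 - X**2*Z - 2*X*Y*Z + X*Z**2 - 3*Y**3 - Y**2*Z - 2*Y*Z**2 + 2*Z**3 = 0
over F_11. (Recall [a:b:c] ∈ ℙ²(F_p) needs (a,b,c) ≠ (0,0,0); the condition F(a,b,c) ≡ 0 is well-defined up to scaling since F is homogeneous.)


F(2,5,9) ≡ 3 (mod 11); P is NOT on the curve.

Evaluate F(2, 5, 9) term-by-term (mod 11).
  -3*X**3 ↦ -3·8·1·1 = -24
  -X**2*Z ↦ -1·4·1·9 = -36
  -2*X*Y*Z ↦ -2·2·5·9 = -180
  X*Z**2 ↦ 1·2·1·81 = 162
  -3*Y**3 ↦ -3·1·125·1 = -375
  -Y**2*Z ↦ -1·1·25·9 = -225
  -2*Y*Z**2 ↦ -2·1·5·81 = -810
  2*Z**3 ↦ 2·1·1·729 = 1458
Sum: F(2, 5, 9) = (-24) + (-36) + (-180) + (162) + (-375) + (-225) + (-810) + (1458) = -30.
Reducing mod 11: -30 ≡ 3 (mod 11).
Since F(a, b, c) ≡ 3 ≠ 0 (mod 11), P does NOT lie on the curve.


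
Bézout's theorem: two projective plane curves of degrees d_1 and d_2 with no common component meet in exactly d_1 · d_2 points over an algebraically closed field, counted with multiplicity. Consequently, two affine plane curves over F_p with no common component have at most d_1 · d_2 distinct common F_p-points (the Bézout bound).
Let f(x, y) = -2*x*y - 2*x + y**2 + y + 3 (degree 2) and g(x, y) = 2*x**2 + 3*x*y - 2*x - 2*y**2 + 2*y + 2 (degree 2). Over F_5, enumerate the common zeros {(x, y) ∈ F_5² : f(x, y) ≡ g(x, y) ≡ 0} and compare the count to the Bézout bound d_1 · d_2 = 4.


Common zeros: {(0, 3)}; count = 1; Bézout bound = 4.

deg(f) = 2, deg(g) = 2, so Bézout bound = 4.
Scan x ∈ F_5. For each x, list the y ∈ F_5 with f(x, y) ≡ 0 and those with g(x, y) ≡ 0 (mod 5); the common zeros in that column are the intersection.
  x = 0: f ≡ 0 at y ∈ {1, 3}; g ≡ 0 at y ∈ {3}; common: {3}.
  x = 1: f ≡ 0 at y ∈ ∅; g ≡ 0 at y ∈ {1, 4}; common: ∅.
  x = 2: f ≡ 0 at y ∈ ∅; g ≡ 0 at y ∈ ∅; common: ∅.
  x = 3: f ≡ 0 at y ∈ ∅; g ≡ 0 at y ∈ ∅; common: ∅.
  x = 4: f ≡ 0 at y ∈ {0, 2}; g ≡ 0 at y ∈ {3, 4}; common: ∅.
Collecting: common zeros = {(0, 3)}, so the count is 1.
Comparison with the Bézout bound: 1 ≤ 4 = deg(f)·deg(g), as expected for curves with no common component (the affine F_5-count falls short of the bound because intersections may lie at infinity, over extension fields, or carry multiplicity).
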